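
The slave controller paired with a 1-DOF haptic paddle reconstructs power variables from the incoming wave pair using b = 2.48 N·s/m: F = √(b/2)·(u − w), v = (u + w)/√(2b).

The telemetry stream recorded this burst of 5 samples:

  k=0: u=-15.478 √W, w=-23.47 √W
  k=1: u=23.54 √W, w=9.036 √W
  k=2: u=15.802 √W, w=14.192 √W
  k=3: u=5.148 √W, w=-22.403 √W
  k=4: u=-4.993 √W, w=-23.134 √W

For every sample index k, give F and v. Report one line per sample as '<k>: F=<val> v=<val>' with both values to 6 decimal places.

k=0: u−w=7.992000, u+w=-38.948000; √(b/2)=1.113553, √(2b)=2.227106; F=1.113553×7.992=8.899515, v=-38.948000/2.227106=-17.488168
k=1: u−w=14.504000, u+w=32.576000; √(b/2)=1.113553, √(2b)=2.227106; F=1.113553×14.504=16.150971, v=32.576000/2.227106=14.627056
k=2: u−w=1.610000, u+w=29.994000; √(b/2)=1.113553, √(2b)=2.227106; F=1.113553×1.61=1.792820, v=29.994000/2.227106=13.467704
k=3: u−w=27.551000, u+w=-17.255000; √(b/2)=1.113553, √(2b)=2.227106; F=1.113553×27.551=30.679495, v=-17.255000/2.227106=-7.747724
k=4: u−w=18.141000, u+w=-28.127000; √(b/2)=1.113553, √(2b)=2.227106; F=1.113553×18.141=20.200963, v=-28.127000/2.227106=-12.629396

0: F=8.899515 v=-17.488168
1: F=16.150971 v=14.627056
2: F=1.792820 v=13.467704
3: F=30.679495 v=-7.747724
4: F=20.200963 v=-12.629396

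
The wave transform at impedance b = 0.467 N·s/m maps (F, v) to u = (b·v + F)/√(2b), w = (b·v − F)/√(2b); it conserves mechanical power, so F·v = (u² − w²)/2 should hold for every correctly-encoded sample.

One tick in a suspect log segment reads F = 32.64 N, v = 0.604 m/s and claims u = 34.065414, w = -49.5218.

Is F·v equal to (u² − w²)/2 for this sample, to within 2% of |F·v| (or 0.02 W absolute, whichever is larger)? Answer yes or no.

no

F·v = 32.64×0.604 = 19.714560 W.
(u² − w²)/2 = (1160.452431 − 2452.408675)/2 = -645.978122 W.
|Δ| = 665.692682;  2% of max(1, |F·v|) = 0.394291.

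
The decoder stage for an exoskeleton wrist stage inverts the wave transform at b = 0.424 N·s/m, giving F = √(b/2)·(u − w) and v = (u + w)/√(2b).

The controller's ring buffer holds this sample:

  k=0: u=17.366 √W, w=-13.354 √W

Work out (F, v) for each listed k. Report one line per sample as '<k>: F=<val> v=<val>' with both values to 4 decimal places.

0: F=14.1446 v=4.3568

k=0: u−w=30.7200, u+w=4.0120; √(b/2)=0.4604, √(2b)=0.9209; F=0.4604×30.72=14.1446, v=4.0120/0.9209=4.3568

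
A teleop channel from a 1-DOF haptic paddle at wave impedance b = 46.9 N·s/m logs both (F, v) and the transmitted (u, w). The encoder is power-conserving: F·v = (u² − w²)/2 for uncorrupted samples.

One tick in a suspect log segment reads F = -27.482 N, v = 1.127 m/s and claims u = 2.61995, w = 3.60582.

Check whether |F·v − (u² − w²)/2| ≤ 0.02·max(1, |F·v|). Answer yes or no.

no

F·v = (-27.482)×1.127 = -30.9722 W.
(u² − w²)/2 = (6.8641 − 13.0019)/2 = -3.0689 W.
|Δ| = 27.9033;  2% of max(1, |F·v|) = 0.6194.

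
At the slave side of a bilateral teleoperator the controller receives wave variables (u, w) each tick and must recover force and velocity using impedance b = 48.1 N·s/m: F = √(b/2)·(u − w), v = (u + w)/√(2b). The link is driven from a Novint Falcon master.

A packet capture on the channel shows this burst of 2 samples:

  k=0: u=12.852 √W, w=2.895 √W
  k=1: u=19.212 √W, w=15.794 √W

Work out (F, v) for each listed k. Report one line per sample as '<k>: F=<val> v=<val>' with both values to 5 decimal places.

0: F=48.82992 v=1.60550
1: F=16.76215 v=3.56907

k=0: u−w=9.95700, u+w=15.74700; √(b/2)=4.90408, √(2b)=9.80816; F=4.90408×9.957=48.82992, v=15.74700/9.80816=1.60550
k=1: u−w=3.41800, u+w=35.00600; √(b/2)=4.90408, √(2b)=9.80816; F=4.90408×3.418=16.76215, v=35.00600/9.80816=3.56907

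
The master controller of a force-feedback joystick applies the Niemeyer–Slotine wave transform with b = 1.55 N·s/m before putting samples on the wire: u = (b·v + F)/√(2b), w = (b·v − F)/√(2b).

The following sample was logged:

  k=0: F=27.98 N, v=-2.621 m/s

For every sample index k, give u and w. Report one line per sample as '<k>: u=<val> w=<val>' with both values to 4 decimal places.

k=0: b·v=1.55×(-2.621)=-4.0625; √(2b)=1.7607; u=(-4.0625+27.98)/1.7607=13.5842, w=(-4.0625−27.98)/1.7607=-18.1989

0: u=13.5842 w=-18.1989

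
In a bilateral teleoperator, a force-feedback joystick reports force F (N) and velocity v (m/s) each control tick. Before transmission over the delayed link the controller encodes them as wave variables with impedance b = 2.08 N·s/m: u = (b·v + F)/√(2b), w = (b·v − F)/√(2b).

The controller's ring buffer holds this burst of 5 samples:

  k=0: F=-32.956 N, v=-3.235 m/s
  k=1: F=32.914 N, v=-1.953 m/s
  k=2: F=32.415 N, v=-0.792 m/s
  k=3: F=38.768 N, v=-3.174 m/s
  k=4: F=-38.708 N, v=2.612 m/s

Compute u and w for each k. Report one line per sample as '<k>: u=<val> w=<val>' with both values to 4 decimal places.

k=0: b·v=2.08×(-3.235)=-6.7288; √(2b)=2.0396; u=(-6.7288+(-32.956))/2.0396=-19.4571, w=(-6.7288−(-32.956))/2.0396=12.8589
k=1: b·v=2.08×(-1.953)=-4.0622; √(2b)=2.0396; u=(-4.0622+32.914)/2.0396=14.1457, w=(-4.0622−32.914)/2.0396=-18.1291
k=2: b·v=2.08×(-0.792)=-1.6474; √(2b)=2.0396; u=(-1.6474+32.415)/2.0396=15.0851, w=(-1.6474−32.415)/2.0396=-16.7004
k=3: b·v=2.08×(-3.174)=-6.6019; √(2b)=2.0396; u=(-6.6019+38.768)/2.0396=15.7707, w=(-6.6019−38.768)/2.0396=-22.2444
k=4: b·v=2.08×2.612=5.4330; √(2b)=2.0396; u=(5.4330+(-38.708))/2.0396=-16.3144, w=(5.4330−(-38.708))/2.0396=21.6419

0: u=-19.4571 w=12.8589
1: u=14.1457 w=-18.1291
2: u=15.0851 w=-16.7004
3: u=15.7707 w=-22.2444
4: u=-16.3144 w=21.6419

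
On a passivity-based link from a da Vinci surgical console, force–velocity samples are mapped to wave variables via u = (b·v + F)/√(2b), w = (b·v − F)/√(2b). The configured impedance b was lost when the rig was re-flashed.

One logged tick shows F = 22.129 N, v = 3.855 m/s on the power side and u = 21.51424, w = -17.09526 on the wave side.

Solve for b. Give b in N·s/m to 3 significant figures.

u + w = 4.41898;  u + w = √(2b)·v, so √(2b) = 4.41898/3.855 = 1.14630.
b = (√(2b))²/2 = 1.31400/2 = 0.65700.
(Check via u − w = 2F/√(2b): u − w = 38.60950, 2F/√(2b) = 38.60950.)

b = 0.657 N·s/m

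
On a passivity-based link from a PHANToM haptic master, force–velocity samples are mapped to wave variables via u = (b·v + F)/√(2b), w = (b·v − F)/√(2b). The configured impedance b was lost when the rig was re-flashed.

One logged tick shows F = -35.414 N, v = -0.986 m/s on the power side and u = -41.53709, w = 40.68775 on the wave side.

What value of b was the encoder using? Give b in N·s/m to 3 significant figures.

u + w = -0.8493;  u + w = √(2b)·v, so √(2b) = -0.8493/(-0.986) = 0.8614.
b = (√(2b))²/2 = 0.7420/2 = 0.3710.
(Check via u − w = 2F/√(2b): u − w = -82.2248, 2F/√(2b) = -82.2243.)

b = 0.371 N·s/m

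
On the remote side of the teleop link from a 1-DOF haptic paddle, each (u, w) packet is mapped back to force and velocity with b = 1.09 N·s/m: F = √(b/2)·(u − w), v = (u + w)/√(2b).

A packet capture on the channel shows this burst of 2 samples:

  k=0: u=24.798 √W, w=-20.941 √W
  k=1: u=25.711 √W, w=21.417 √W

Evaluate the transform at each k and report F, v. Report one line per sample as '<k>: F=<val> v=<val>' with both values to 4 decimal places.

k=0: u−w=45.7390, u+w=3.8570; √(b/2)=0.7382, √(2b)=1.4765; F=0.7382×45.739=33.7664, v=3.8570/1.4765=2.6123
k=1: u−w=4.2940, u+w=47.1280; √(b/2)=0.7382, √(2b)=1.4765; F=0.7382×4.294=3.1700, v=47.1280/1.4765=31.9191

0: F=33.7664 v=2.6123
1: F=3.1700 v=31.9191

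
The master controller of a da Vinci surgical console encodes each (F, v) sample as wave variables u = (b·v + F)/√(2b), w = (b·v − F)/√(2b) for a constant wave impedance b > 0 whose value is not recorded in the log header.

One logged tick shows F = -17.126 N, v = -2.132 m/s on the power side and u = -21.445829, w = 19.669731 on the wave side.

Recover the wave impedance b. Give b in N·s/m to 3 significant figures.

u + w = -1.776098;  u + w = √(2b)·v, so √(2b) = -1.776098/(-2.132) = 0.833067.
b = (√(2b))²/2 = 0.694000/2 = 0.347000.
(Check via u − w = 2F/√(2b): u − w = -41.115560, 2F/√(2b) = -41.115560.)

b = 0.347 N·s/m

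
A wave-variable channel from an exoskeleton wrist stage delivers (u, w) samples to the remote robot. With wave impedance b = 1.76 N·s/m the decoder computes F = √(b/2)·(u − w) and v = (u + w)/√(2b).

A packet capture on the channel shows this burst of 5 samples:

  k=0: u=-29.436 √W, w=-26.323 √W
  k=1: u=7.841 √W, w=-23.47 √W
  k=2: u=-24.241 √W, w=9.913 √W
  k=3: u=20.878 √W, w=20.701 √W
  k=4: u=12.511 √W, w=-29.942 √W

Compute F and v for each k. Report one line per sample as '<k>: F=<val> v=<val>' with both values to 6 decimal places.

k=0: u−w=-3.113000, u+w=-55.759000; √(b/2)=0.938083, √(2b)=1.876166; F=0.938083×(-3.113)=-2.920253, v=-55.759000/1.876166=-29.719647
k=1: u−w=31.311000, u+w=-15.629000; √(b/2)=0.938083, √(2b)=1.876166; F=0.938083×31.311=29.372322, v=-15.629000/1.876166=-8.330285
k=2: u−w=-34.154000, u+w=-14.328000; √(b/2)=0.938083, √(2b)=1.876166; F=0.938083×(-34.154)=-32.039292, v=-14.328000/1.876166=-7.636850
k=3: u−w=0.177000, u+w=41.579000; √(b/2)=0.938083, √(2b)=1.876166; F=0.938083×0.177=0.166041, v=41.579000/1.876166=22.161681
k=4: u−w=42.453000, u+w=-17.431000; √(b/2)=0.938083, √(2b)=1.876166; F=0.938083×42.453=39.824444, v=-17.431000/1.876166=-9.290754

0: F=-2.920253 v=-29.719647
1: F=29.372322 v=-8.330285
2: F=-32.039292 v=-7.636850
3: F=0.166041 v=22.161681
4: F=39.824444 v=-9.290754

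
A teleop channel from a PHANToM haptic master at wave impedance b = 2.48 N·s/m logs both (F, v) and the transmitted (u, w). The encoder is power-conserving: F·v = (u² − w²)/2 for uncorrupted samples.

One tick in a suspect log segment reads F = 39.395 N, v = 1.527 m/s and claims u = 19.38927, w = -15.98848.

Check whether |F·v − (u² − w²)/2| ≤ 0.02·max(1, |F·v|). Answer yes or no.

yes

F·v = 39.395×1.527 = 60.1562 W.
(u² − w²)/2 = (375.9438 − 255.6315)/2 = 60.1561 W.
|Δ| = 0.0000;  2% of max(1, |F·v|) = 1.2031.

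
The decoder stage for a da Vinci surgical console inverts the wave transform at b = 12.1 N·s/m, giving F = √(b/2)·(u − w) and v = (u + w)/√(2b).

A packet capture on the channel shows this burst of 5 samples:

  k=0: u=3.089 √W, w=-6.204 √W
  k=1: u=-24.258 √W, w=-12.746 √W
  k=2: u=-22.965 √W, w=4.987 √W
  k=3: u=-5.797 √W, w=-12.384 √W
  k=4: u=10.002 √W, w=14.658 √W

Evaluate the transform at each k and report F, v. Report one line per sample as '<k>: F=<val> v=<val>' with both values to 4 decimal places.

k=0: u−w=9.2930, u+w=-3.1150; √(b/2)=2.4597, √(2b)=4.9193; F=2.4597×9.293=22.8578, v=-3.1150/4.9193=-0.6332
k=1: u−w=-11.5120, u+w=-37.0040; √(b/2)=2.4597, √(2b)=4.9193; F=2.4597×(-11.512)=-28.3158, v=-37.0040/4.9193=-7.5221
k=2: u−w=-27.9520, u+w=-17.9780; √(b/2)=2.4597, √(2b)=4.9193; F=2.4597×(-27.952)=-68.7528, v=-17.9780/4.9193=-3.6545
k=3: u−w=6.5870, u+w=-18.1810; √(b/2)=2.4597, √(2b)=4.9193; F=2.4597×6.587=16.2019, v=-18.1810/4.9193=-3.6958
k=4: u−w=-4.6560, u+w=24.6600; √(b/2)=2.4597, √(2b)=4.9193; F=2.4597×(-4.656)=-11.4522, v=24.6600/4.9193=5.0129

0: F=22.8578 v=-0.6332
1: F=-28.3158 v=-7.5221
2: F=-68.7528 v=-3.6545
3: F=16.2019 v=-3.6958
4: F=-11.4522 v=5.0129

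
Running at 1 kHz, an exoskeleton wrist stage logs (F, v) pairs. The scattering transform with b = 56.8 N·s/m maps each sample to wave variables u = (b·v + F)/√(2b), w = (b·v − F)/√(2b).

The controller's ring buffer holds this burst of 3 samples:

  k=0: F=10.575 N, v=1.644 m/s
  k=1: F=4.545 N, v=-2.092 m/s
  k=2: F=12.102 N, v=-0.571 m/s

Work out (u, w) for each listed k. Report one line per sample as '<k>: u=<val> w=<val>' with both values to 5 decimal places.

k=0: b·v=56.8×1.644=93.37920; √(2b)=10.65833; u=(93.37920+10.575)/10.65833=9.75333, w=(93.37920−10.575)/10.65833=7.76897
k=1: b·v=56.8×(-2.092)=-118.82560; √(2b)=10.65833; u=(-118.82560+4.545)/10.65833=-10.72219, w=(-118.82560−4.545)/10.65833=-11.57504
k=2: b·v=56.8×(-0.571)=-32.43280; √(2b)=10.65833; u=(-32.43280+12.102)/10.65833=-1.90750, w=(-32.43280−12.102)/10.65833=-4.17840

0: u=9.75333 w=7.76897
1: u=-10.72219 w=-11.57504
2: u=-1.90750 w=-4.17840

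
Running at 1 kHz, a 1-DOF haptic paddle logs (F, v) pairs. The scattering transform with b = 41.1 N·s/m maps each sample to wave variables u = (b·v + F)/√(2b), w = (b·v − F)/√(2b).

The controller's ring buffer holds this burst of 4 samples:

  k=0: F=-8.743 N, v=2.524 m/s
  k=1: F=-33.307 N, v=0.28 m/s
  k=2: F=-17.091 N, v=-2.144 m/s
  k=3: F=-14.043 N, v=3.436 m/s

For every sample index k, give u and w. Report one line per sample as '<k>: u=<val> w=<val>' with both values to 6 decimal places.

0: u=10.477496 w=12.406152
1: u=-2.404366 w=4.942965
2: u=-11.604292 w=-7.834116
3: u=14.027210 w=17.125014

k=0: b·v=41.1×2.524=103.736400; √(2b)=9.066422; u=(103.736400+(-8.743))/9.066422=10.477496, w=(103.736400−(-8.743))/9.066422=12.406152
k=1: b·v=41.1×0.28=11.508000; √(2b)=9.066422; u=(11.508000+(-33.307))/9.066422=-2.404366, w=(11.508000−(-33.307))/9.066422=4.942965
k=2: b·v=41.1×(-2.144)=-88.118400; √(2b)=9.066422; u=(-88.118400+(-17.091))/9.066422=-11.604292, w=(-88.118400−(-17.091))/9.066422=-7.834116
k=3: b·v=41.1×3.436=141.219600; √(2b)=9.066422; u=(141.219600+(-14.043))/9.066422=14.027210, w=(141.219600−(-14.043))/9.066422=17.125014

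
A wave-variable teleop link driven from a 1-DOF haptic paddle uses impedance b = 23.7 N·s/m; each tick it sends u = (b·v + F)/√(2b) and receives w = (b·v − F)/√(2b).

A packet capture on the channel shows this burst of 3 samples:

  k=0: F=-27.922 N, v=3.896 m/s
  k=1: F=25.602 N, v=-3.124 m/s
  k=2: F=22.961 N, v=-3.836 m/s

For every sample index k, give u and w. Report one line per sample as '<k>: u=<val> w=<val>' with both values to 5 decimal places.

k=0: b·v=23.7×3.896=92.33520; √(2b)=6.88477; u=(92.33520+(-27.922))/6.88477=9.35590, w=(92.33520−(-27.922))/6.88477=17.46714
k=1: b·v=23.7×(-3.124)=-74.03880; √(2b)=6.88477; u=(-74.03880+25.602)/6.88477=-7.03536, w=(-74.03880−25.602)/6.88477=-14.47265
k=2: b·v=23.7×(-3.836)=-90.91320; √(2b)=6.88477; u=(-90.91320+22.961)/6.88477=-9.86994, w=(-90.91320−22.961)/6.88477=-16.54003

0: u=9.35590 w=17.46714
1: u=-7.03536 w=-14.47265
2: u=-9.86994 w=-16.54003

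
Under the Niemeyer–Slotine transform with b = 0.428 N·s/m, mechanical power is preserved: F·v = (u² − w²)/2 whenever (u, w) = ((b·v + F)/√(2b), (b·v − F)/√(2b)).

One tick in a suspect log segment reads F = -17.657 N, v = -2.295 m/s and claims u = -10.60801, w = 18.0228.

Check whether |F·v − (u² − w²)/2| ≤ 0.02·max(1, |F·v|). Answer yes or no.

no

F·v = (-17.657)×(-2.295) = 40.52282 W.
(u² − w²)/2 = (112.52988 − 324.82132)/2 = -106.14572 W.
|Δ| = 146.66854;  2% of max(1, |F·v|) = 0.81046.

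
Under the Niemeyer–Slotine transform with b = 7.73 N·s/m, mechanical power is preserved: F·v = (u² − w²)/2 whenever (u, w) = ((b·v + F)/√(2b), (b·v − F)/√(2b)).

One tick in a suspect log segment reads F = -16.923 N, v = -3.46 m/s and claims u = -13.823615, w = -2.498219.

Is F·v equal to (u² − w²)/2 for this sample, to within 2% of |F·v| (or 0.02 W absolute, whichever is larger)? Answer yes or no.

no

F·v = (-16.923)×(-3.46) = 58.553580 W.
(u² − w²)/2 = (191.092332 − 6.241098)/2 = 92.425617 W.
|Δ| = 33.872037;  2% of max(1, |F·v|) = 1.171072.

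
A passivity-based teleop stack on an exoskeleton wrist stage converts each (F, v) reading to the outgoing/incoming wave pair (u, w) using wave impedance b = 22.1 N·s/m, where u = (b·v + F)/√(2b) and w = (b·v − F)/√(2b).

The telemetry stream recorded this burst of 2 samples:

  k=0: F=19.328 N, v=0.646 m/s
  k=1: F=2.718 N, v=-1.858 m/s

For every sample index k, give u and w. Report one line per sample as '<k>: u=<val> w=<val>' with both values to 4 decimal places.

k=0: b·v=22.1×0.646=14.2766; √(2b)=6.6483; u=(14.2766+19.328)/6.6483=5.0546, w=(14.2766−19.328)/6.6483=-0.7598
k=1: b·v=22.1×(-1.858)=-41.0618; √(2b)=6.6483; u=(-41.0618+2.718)/6.6483=-5.7675, w=(-41.0618−2.718)/6.6483=-6.5851

0: u=5.0546 w=-0.7598
1: u=-5.7675 w=-6.5851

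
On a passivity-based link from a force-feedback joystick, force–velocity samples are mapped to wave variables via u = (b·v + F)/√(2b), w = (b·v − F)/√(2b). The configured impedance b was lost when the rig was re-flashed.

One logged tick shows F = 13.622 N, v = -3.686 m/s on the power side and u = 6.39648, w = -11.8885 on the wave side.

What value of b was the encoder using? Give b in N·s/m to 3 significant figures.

u + w = -5.49202;  u + w = √(2b)·v, so √(2b) = -5.49202/(-3.686) = 1.48997.
b = (√(2b))²/2 = 2.22000/2 = 1.11000.
(Check via u − w = 2F/√(2b): u − w = 18.28498, 2F/√(2b) = 18.28496.)

b = 1.11 N·s/m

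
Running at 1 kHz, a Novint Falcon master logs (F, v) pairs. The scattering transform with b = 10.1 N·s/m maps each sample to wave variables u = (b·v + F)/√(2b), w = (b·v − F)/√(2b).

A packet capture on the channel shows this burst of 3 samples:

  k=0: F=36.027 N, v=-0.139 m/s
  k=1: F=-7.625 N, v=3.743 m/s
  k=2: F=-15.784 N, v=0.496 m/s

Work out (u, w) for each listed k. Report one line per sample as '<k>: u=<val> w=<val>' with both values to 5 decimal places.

k=0: b·v=10.1×(-0.139)=-1.40390; √(2b)=4.49444; u=(-1.40390+36.027)/4.49444=7.70354, w=(-1.40390−36.027)/4.49444=-8.32827
k=1: b·v=10.1×3.743=37.80430; √(2b)=4.49444; u=(37.80430+(-7.625))/4.49444=6.71481, w=(37.80430−(-7.625))/4.49444=10.10789
k=2: b·v=10.1×0.496=5.00960; √(2b)=4.49444; u=(5.00960+(-15.784))/4.49444=-2.39727, w=(5.00960−(-15.784))/4.49444=4.62652

0: u=7.70354 w=-8.32827
1: u=6.71481 w=10.10789
2: u=-2.39727 w=4.62652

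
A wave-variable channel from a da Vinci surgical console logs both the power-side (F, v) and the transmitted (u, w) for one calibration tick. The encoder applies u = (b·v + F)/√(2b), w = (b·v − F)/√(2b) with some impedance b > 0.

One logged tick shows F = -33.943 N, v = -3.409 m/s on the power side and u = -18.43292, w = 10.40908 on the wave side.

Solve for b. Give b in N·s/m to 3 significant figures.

b = 2.77 N·s/m

u + w = -8.0238;  u + w = √(2b)·v, so √(2b) = -8.0238/(-3.409) = 2.3537.
b = (√(2b))²/2 = 5.5400/2 = 2.7700.
(Check via u − w = 2F/√(2b): u − w = -28.8420, 2F/√(2b) = -28.8420.)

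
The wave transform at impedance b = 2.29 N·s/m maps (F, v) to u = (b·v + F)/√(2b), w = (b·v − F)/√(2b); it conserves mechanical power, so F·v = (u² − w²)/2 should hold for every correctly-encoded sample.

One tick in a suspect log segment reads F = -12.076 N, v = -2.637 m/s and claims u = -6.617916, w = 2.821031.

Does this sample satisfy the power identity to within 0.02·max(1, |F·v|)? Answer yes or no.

no

F·v = (-12.076)×(-2.637) = 31.844412 W.
(u² − w²)/2 = (43.796812 − 7.958216)/2 = 17.919298 W.
|Δ| = 13.925114;  2% of max(1, |F·v|) = 0.636888.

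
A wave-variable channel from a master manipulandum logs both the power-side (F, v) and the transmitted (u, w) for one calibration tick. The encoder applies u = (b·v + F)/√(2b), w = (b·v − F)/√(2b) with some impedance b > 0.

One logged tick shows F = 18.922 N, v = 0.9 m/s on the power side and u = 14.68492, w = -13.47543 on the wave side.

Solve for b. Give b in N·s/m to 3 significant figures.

b = 0.903 N·s/m

u + w = 1.20949;  u + w = √(2b)·v, so √(2b) = 1.20949/0.9 = 1.34388.
b = (√(2b))²/2 = 1.80601/2 = 0.90300.
(Check via u − w = 2F/√(2b): u − w = 28.16035, 2F/√(2b) = 28.16030.)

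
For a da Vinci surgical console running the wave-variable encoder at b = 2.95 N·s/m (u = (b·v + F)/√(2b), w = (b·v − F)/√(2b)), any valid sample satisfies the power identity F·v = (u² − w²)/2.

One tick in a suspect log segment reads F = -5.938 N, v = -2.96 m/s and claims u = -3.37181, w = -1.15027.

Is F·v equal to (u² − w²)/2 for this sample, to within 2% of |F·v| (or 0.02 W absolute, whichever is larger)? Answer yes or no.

no

F·v = (-5.938)×(-2.96) = 17.57648 W.
(u² − w²)/2 = (11.36910 − 1.32312)/2 = 5.02299 W.
|Δ| = 12.55349;  2% of max(1, |F·v|) = 0.35153.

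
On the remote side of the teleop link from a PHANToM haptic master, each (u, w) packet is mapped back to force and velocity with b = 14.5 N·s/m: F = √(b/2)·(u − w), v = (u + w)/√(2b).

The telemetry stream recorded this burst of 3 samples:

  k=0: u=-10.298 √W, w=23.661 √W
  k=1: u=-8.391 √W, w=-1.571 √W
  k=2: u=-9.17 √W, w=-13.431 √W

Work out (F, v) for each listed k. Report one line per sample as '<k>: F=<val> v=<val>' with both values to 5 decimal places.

k=0: u−w=-33.95900, u+w=13.36300; √(b/2)=2.69258, √(2b)=5.38516; F=2.69258×(-33.959)=-91.43741, v=13.36300/5.38516=2.48145
k=1: u−w=-6.82000, u+w=-9.96200; √(b/2)=2.69258, √(2b)=5.38516; F=2.69258×(-6.82)=-18.36341, v=-9.96200/5.38516=-1.84990
k=2: u−w=4.26100, u+w=-22.60100; √(b/2)=2.69258, √(2b)=5.38516; F=2.69258×4.261=11.47309, v=-22.60100/5.38516=-4.19690

0: F=-91.43741 v=2.48145
1: F=-18.36341 v=-1.84990
2: F=11.47309 v=-4.19690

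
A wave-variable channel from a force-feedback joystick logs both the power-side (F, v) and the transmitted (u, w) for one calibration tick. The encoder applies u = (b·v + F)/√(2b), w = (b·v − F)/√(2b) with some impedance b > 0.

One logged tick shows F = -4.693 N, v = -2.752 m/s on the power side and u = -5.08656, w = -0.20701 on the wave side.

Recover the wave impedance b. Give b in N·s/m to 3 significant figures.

u + w = -5.29357;  u + w = √(2b)·v, so √(2b) = -5.29357/(-2.752) = 1.92354.
b = (√(2b))²/2 = 3.69999/2 = 1.84999.
(Check via u − w = 2F/√(2b): u − w = -4.87955, 2F/√(2b) = -4.87956.)

b = 1.85 N·s/m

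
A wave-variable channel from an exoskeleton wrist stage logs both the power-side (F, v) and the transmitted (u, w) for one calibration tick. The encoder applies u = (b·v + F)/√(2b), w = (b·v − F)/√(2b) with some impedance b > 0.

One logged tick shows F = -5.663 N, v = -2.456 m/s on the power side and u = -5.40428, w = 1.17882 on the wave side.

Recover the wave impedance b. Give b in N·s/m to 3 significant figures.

u + w = -4.22546;  u + w = √(2b)·v, so √(2b) = -4.22546/(-2.456) = 1.72046.
b = (√(2b))²/2 = 2.96000/2 = 1.48000.
(Check via u − w = 2F/√(2b): u − w = -6.58310, 2F/√(2b) = -6.58311.)

b = 1.48 N·s/m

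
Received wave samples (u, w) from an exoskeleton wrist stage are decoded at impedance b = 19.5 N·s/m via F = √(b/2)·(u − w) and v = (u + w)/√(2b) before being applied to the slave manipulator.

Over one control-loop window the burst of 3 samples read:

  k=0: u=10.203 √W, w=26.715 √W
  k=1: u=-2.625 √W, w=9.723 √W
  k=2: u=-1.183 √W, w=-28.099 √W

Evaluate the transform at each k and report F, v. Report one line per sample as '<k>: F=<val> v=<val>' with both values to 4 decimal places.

k=0: u−w=-16.5120, u+w=36.9180; √(b/2)=3.1225, √(2b)=6.2450; F=3.1225×(-16.512)=-51.5587, v=36.9180/6.2450=5.9116
k=1: u−w=-12.3480, u+w=7.0980; √(b/2)=3.1225, √(2b)=6.2450; F=3.1225×(-12.348)=-38.5566, v=7.0980/6.2450=1.1366
k=2: u−w=26.9160, u+w=-29.2820; √(b/2)=3.1225, √(2b)=6.2450; F=3.1225×26.916=84.0452, v=-29.2820/6.2450=-4.6889

0: F=-51.5587 v=5.9116
1: F=-38.5566 v=1.1366
2: F=84.0452 v=-4.6889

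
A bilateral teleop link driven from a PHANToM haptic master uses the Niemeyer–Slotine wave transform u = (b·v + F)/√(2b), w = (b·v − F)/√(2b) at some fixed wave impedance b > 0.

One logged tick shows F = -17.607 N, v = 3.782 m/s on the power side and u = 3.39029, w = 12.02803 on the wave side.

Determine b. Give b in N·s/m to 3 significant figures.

u + w = 15.41832;  u + w = √(2b)·v, so √(2b) = 15.41832/3.782 = 4.07676.
b = (√(2b))²/2 = 16.62000/2 = 8.31000.
(Check via u − w = 2F/√(2b): u − w = -8.63774, 2F/√(2b) = -8.63773.)

b = 8.31 N·s/m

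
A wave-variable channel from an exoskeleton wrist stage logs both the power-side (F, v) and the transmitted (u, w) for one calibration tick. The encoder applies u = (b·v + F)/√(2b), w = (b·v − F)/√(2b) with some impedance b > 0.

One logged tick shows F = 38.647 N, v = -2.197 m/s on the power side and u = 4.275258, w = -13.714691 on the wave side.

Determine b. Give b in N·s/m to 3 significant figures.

u + w = -9.439433;  u + w = √(2b)·v, so √(2b) = -9.439433/(-2.197) = 4.296510.
b = (√(2b))²/2 = 18.460000/2 = 9.230000.
(Check via u − w = 2F/√(2b): u − w = 17.989949, 2F/√(2b) = 17.989949.)

b = 9.23 N·s/m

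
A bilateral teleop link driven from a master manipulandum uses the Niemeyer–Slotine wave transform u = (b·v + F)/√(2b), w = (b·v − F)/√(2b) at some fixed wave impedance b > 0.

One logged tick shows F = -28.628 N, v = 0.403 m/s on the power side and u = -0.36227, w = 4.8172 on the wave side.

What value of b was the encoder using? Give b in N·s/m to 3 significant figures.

b = 61.1 N·s/m

u + w = 4.4549;  u + w = √(2b)·v, so √(2b) = 4.4549/0.403 = 11.0544.
b = (√(2b))²/2 = 122.2001/2 = 61.1001.
(Check via u − w = 2F/√(2b): u − w = -5.1795, 2F/√(2b) = -5.1795.)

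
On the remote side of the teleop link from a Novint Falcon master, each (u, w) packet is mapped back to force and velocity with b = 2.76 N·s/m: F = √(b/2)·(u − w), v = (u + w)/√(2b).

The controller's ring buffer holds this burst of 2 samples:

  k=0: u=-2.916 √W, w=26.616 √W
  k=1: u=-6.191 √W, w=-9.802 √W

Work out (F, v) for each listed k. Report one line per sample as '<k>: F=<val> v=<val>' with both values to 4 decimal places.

0: F=-34.6922 v=10.0874
1: F=4.2420 v=-6.8071

k=0: u−w=-29.5320, u+w=23.7000; √(b/2)=1.1747, √(2b)=2.3495; F=1.1747×(-29.532)=-34.6922, v=23.7000/2.3495=10.0874
k=1: u−w=3.6110, u+w=-15.9930; √(b/2)=1.1747, √(2b)=2.3495; F=1.1747×3.611=4.2420, v=-15.9930/2.3495=-6.8071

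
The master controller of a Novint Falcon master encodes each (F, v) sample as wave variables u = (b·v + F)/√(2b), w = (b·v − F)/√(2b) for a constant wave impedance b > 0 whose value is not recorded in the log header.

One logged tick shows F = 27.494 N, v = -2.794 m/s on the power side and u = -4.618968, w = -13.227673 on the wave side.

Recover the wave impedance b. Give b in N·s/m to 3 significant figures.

b = 20.4 N·s/m

u + w = -17.846641;  u + w = √(2b)·v, so √(2b) = -17.846641/(-2.794) = 6.387488.
b = (√(2b))²/2 = 40.800001/2 = 20.400000.
(Check via u − w = 2F/√(2b): u − w = 8.608705, 2F/√(2b) = 8.608705.)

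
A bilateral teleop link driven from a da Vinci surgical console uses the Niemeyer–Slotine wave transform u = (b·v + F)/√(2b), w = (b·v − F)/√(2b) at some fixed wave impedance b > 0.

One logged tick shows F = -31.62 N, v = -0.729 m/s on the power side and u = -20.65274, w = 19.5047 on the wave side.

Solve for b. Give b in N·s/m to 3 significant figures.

u + w = -1.14804;  u + w = √(2b)·v, so √(2b) = -1.14804/(-0.729) = 1.57481.
b = (√(2b))²/2 = 2.48004/2 = 1.24002.
(Check via u − w = 2F/√(2b): u − w = -40.15744, 2F/√(2b) = -40.15710.)

b = 1.24 N·s/m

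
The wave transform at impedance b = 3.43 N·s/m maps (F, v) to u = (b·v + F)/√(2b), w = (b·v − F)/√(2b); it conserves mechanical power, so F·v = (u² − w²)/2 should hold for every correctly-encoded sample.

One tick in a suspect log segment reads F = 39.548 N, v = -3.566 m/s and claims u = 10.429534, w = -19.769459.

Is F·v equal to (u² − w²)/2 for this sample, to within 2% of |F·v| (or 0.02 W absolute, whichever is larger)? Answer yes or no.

F·v = 39.548×(-3.566) = -141.028168 W.
(u² − w²)/2 = (108.775179 − 390.831509)/2 = -141.028165 W.
|Δ| = 0.000003;  2% of max(1, |F·v|) = 2.820563.

yes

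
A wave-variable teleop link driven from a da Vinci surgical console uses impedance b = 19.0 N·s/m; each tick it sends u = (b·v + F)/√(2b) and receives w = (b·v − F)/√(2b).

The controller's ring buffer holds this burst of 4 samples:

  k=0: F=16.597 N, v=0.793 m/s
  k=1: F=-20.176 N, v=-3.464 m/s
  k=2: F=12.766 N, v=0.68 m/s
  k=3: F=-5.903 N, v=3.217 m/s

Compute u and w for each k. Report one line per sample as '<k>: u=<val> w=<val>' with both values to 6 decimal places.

0: u=5.136579 w=-0.248199
1: u=-13.949744 w=-7.403786
2: u=4.166819 w=0.024982
3: u=8.957867 w=10.873053

k=0: b·v=19.0×0.793=15.067000; √(2b)=6.164414; u=(15.067000+16.597)/6.164414=5.136579, w=(15.067000−16.597)/6.164414=-0.248199
k=1: b·v=19.0×(-3.464)=-65.816000; √(2b)=6.164414; u=(-65.816000+(-20.176))/6.164414=-13.949744, w=(-65.816000−(-20.176))/6.164414=-7.403786
k=2: b·v=19.0×0.68=12.920000; √(2b)=6.164414; u=(12.920000+12.766)/6.164414=4.166819, w=(12.920000−12.766)/6.164414=0.024982
k=3: b·v=19.0×3.217=61.123000; √(2b)=6.164414; u=(61.123000+(-5.903))/6.164414=8.957867, w=(61.123000−(-5.903))/6.164414=10.873053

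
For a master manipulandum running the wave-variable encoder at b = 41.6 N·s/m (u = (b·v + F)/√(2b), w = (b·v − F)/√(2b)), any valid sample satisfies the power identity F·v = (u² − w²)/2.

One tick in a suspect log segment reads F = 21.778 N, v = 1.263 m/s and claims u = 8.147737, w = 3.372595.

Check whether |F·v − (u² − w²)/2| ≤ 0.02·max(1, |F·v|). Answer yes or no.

F·v = 21.778×1.263 = 27.505614 W.
(u² − w²)/2 = (66.385618 − 11.374397)/2 = 27.505611 W.
|Δ| = 0.000003;  2% of max(1, |F·v|) = 0.550112.

yes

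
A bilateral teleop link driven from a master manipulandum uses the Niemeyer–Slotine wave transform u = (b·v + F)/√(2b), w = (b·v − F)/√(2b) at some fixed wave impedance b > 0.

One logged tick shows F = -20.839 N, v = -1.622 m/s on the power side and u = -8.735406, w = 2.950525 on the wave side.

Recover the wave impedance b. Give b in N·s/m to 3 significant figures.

b = 6.36 N·s/m

u + w = -5.784881;  u + w = √(2b)·v, so √(2b) = -5.784881/(-1.622) = 3.566511.
b = (√(2b))²/2 = 12.720001/2 = 6.360001.
(Check via u − w = 2F/√(2b): u − w = -11.685931, 2F/√(2b) = -11.685930.)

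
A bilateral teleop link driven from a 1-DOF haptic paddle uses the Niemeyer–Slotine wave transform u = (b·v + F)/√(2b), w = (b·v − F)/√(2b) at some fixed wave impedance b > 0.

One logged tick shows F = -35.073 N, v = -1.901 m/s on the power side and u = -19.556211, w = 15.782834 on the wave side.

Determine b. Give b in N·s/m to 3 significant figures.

b = 1.97 N·s/m

u + w = -3.773377;  u + w = √(2b)·v, so √(2b) = -3.773377/(-1.901) = 1.984943.
b = (√(2b))²/2 = 3.939999/2 = 1.970000.
(Check via u − w = 2F/√(2b): u − w = -35.339045, 2F/√(2b) = -35.339047.)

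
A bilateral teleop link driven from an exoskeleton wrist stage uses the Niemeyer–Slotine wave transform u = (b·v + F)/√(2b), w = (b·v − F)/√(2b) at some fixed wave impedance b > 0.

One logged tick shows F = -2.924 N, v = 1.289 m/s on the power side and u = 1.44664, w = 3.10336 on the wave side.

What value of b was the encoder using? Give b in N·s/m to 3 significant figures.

u + w = 4.5500;  u + w = √(2b)·v, so √(2b) = 4.5500/1.289 = 3.5299.
b = (√(2b))²/2 = 12.4600/2 = 6.2300.
(Check via u − w = 2F/√(2b): u − w = -1.6567, 2F/√(2b) = -1.6567.)

b = 6.23 N·s/m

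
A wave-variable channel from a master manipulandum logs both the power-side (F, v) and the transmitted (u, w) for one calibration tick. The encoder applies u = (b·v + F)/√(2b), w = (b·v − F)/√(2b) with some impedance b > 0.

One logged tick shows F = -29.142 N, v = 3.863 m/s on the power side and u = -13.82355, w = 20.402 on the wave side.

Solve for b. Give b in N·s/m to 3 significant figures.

b = 1.45 N·s/m

u + w = 6.5785;  u + w = √(2b)·v, so √(2b) = 6.5785/3.863 = 1.7029.
b = (√(2b))²/2 = 2.9000/2 = 1.4500.
(Check via u − w = 2F/√(2b): u − w = -34.2255, 2F/√(2b) = -34.2256.)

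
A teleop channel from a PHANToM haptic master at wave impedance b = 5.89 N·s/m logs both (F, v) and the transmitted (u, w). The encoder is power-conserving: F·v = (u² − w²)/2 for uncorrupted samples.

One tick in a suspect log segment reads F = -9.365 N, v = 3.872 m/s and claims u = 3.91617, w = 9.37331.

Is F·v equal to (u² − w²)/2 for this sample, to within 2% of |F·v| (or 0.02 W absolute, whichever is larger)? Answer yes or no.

yes

F·v = (-9.365)×3.872 = -36.26128 W.
(u² − w²)/2 = (15.33639 − 87.85894)/2 = -36.26128 W.
|Δ| = 0.00000;  2% of max(1, |F·v|) = 0.72523.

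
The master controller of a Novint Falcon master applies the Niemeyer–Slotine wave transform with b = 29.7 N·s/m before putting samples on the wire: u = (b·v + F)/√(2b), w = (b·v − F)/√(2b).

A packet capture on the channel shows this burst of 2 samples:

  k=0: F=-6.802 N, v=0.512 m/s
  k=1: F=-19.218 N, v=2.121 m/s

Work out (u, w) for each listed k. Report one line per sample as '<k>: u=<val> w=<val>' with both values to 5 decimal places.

k=0: b·v=29.7×0.512=15.20640; √(2b)=7.70714; u=(15.20640+(-6.802))/7.70714=1.09047, w=(15.20640−(-6.802))/7.70714=2.85559
k=1: b·v=29.7×2.121=62.99370; √(2b)=7.70714; u=(62.99370+(-19.218))/7.70714=5.67989, w=(62.99370−(-19.218))/7.70714=10.66695

0: u=1.09047 w=2.85559
1: u=5.67989 w=10.66695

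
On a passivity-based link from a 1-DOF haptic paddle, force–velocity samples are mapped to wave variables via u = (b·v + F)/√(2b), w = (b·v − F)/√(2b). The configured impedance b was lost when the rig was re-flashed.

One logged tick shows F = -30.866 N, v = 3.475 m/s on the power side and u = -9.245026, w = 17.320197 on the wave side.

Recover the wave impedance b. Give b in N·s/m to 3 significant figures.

u + w = 8.075171;  u + w = √(2b)·v, so √(2b) = 8.075171/3.475 = 2.323790.
b = (√(2b))²/2 = 5.400001/2 = 2.700000.
(Check via u − w = 2F/√(2b): u − w = -26.565223, 2F/√(2b) = -26.565221.)

b = 2.7 N·s/m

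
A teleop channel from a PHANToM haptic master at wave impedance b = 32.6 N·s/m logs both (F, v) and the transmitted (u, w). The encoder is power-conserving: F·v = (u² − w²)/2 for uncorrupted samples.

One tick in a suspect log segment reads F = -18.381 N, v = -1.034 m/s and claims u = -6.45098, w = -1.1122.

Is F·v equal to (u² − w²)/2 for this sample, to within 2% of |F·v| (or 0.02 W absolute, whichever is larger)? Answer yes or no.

F·v = (-18.381)×(-1.034) = 19.0060 W.
(u² − w²)/2 = (41.6151 − 1.2370)/2 = 20.1891 W.
|Δ| = 1.1831;  2% of max(1, |F·v|) = 0.3801.

no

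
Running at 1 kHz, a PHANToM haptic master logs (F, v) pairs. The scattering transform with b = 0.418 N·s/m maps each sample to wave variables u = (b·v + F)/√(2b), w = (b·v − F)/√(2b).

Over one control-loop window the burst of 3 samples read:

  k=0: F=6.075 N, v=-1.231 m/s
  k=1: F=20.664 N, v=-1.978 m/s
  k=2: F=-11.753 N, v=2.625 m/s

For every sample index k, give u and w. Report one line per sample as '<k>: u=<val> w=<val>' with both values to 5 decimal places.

0: u=6.08144 w=-7.20698
1: u=21.69587 w=-23.50442
2: u=-11.65416 w=14.05427

k=0: b·v=0.418×(-1.231)=-0.51456; √(2b)=0.91433; u=(-0.51456+6.075)/0.91433=6.08144, w=(-0.51456−6.075)/0.91433=-7.20698
k=1: b·v=0.418×(-1.978)=-0.82680; √(2b)=0.91433; u=(-0.82680+20.664)/0.91433=21.69587, w=(-0.82680−20.664)/0.91433=-23.50442
k=2: b·v=0.418×2.625=1.09725; √(2b)=0.91433; u=(1.09725+(-11.753))/0.91433=-11.65416, w=(1.09725−(-11.753))/0.91433=14.05427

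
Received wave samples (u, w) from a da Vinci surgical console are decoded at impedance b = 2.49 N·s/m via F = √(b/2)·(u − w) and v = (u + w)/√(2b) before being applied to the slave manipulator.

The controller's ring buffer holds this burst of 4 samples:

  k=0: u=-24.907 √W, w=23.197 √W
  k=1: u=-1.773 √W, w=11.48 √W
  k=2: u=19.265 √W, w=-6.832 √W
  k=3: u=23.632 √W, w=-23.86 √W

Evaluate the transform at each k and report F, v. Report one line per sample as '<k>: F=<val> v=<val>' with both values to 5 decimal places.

k=0: u−w=-48.10400, u+w=-1.71000; √(b/2)=1.11580, √(2b)=2.23159; F=1.11580×(-48.104)=-53.67424, v=-1.71000/2.23159=-0.76627
k=1: u−w=-13.25300, u+w=9.70700; √(b/2)=1.11580, √(2b)=2.23159; F=1.11580×(-13.253)=-14.78764, v=9.70700/2.23159=4.34981
k=2: u−w=26.09700, u+w=12.43300; √(b/2)=1.11580, √(2b)=2.23159; F=1.11580×26.097=29.11892, v=12.43300/2.23159=5.57136
k=3: u−w=47.49200, u+w=-0.22800; √(b/2)=1.11580, √(2b)=2.23159; F=1.11580×47.492=52.99137, v=-0.22800/2.23159=-0.10217

0: F=-53.67424 v=-0.76627
1: F=-14.78764 v=4.34981
2: F=29.11892 v=5.57136
3: F=52.99137 v=-0.10217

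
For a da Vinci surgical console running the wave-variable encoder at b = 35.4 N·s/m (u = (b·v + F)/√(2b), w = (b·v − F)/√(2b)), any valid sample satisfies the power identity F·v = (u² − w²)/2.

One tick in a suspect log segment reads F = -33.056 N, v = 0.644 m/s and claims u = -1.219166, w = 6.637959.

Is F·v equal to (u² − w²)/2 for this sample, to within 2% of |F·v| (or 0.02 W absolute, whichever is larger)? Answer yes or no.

F·v = (-33.056)×0.644 = -21.288064 W.
(u² − w²)/2 = (1.486366 − 44.062500)/2 = -21.288067 W.
|Δ| = 0.000003;  2% of max(1, |F·v|) = 0.425761.

yes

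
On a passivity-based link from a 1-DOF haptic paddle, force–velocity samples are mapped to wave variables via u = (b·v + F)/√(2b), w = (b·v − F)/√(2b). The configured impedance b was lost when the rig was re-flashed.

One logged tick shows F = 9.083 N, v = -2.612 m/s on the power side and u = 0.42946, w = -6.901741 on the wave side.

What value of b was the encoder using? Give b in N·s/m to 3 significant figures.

u + w = -6.472281;  u + w = √(2b)·v, so √(2b) = -6.472281/(-2.612) = 2.477902.
b = (√(2b))²/2 = 6.140000/2 = 3.070000.
(Check via u − w = 2F/√(2b): u − w = 7.331201, 2F/√(2b) = 7.331201.)

b = 3.07 N·s/m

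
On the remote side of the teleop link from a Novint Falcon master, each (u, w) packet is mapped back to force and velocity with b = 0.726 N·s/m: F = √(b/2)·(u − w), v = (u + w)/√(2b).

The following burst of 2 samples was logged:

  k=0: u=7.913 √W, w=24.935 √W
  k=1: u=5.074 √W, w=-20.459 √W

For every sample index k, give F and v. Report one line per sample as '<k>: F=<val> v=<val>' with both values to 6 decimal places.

0: F=-10.255667 v=27.259986
1: F=15.383500 v=-12.767745

k=0: u−w=-17.022000, u+w=32.848000; √(b/2)=0.602495, √(2b)=1.204990; F=0.602495×(-17.022)=-10.255667, v=32.848000/1.204990=27.259986
k=1: u−w=25.533000, u+w=-15.385000; √(b/2)=0.602495, √(2b)=1.204990; F=0.602495×25.533=15.383500, v=-15.385000/1.204990=-12.767745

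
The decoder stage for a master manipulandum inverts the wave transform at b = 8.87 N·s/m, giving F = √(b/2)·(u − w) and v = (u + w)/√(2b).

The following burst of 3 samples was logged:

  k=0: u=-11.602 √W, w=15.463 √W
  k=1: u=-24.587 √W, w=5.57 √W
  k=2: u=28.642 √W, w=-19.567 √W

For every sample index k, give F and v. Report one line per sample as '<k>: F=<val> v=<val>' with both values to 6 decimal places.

k=0: u−w=-27.065000, u+w=3.861000; √(b/2)=2.105944, √(2b)=4.211888; F=2.105944×(-27.065)=-56.997374, v=3.861000/4.211888=0.916691
k=1: u−w=-30.157000, u+w=-19.017000; √(b/2)=2.105944, √(2b)=4.211888; F=2.105944×(-30.157)=-63.508952, v=-19.017000/4.211888=-4.515077
k=2: u−w=48.209000, u+w=9.075000; √(b/2)=2.105944, √(2b)=4.211888; F=2.105944×48.209=101.525453, v=9.075000/4.211888=2.154616

0: F=-56.997374 v=0.916691
1: F=-63.508952 v=-4.515077
2: F=101.525453 v=2.154616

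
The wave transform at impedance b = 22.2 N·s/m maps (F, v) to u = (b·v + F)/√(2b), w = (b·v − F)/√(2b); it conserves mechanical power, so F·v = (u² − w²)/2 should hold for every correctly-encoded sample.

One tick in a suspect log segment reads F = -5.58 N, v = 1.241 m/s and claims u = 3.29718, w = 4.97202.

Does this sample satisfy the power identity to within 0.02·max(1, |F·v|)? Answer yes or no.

yes

F·v = (-5.58)×1.241 = -6.9248 W.
(u² − w²)/2 = (10.8714 − 24.7210)/2 = -6.9248 W.
|Δ| = 0.0000;  2% of max(1, |F·v|) = 0.1385.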